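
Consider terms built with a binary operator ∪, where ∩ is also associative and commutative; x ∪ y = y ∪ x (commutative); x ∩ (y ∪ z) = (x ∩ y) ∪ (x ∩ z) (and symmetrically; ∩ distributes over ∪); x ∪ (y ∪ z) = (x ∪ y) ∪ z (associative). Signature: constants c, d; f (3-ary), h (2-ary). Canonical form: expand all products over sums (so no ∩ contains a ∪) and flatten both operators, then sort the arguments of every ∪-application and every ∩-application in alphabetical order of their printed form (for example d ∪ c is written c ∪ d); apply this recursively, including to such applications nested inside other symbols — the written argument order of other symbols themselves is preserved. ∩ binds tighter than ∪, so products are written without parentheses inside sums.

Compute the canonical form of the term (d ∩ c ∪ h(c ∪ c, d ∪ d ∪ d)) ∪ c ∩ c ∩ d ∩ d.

Un-nest:  c ∩ d ∪ h(c ∪ c, d ∪ d ∪ d) ∪ c ∩ c ∩ d ∩ d
Sort:  c ∩ c ∩ d ∩ d ∪ c ∩ d ∪ h(c ∪ c, d ∪ d ∪ d)

Answer: c ∩ c ∩ d ∩ d ∪ c ∩ d ∪ h(c ∪ c, d ∪ d ∪ d)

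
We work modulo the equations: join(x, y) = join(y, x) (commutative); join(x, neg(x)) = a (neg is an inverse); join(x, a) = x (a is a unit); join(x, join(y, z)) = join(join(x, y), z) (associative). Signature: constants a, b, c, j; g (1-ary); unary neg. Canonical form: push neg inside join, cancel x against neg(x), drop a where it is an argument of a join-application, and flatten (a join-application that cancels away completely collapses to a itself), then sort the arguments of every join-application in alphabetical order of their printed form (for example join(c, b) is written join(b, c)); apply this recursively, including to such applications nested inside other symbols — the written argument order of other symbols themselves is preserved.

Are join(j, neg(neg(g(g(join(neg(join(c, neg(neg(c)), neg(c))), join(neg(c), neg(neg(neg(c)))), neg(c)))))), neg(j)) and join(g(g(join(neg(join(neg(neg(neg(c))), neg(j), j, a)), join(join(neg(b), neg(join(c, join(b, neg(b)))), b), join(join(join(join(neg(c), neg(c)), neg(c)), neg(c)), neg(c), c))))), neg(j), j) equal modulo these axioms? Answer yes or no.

Answer: yes — both canonical forms are g(g(join(neg(c), neg(c), neg(c), neg(c))))

Derivation:
Left:  join(j, neg(neg(g(g(join(neg(join(c, neg(neg(c)), neg(c))), join(neg(c), neg(neg(neg(c)))), neg(c)))))), neg(j))
  Push neg inside:  distribute neg over join and collapse double neg
  Inverses cancel:  j cancels
  Collect terms:  g(g(join(neg(c), neg(c), neg(c), neg(c))))
Right:  join(g(g(join(neg(join(neg(neg(neg(c))), neg(j), j, a)), join(join(neg(b), neg(join(c, join(b, neg(b)))), b), join(join(join(join(neg(c), neg(c)), neg(c)), neg(c)), neg(c), c))))), neg(j), j)
  Push neg inside:  distribute neg over join and collapse double neg
  Cancel inverse pairs:  j cancels
  Combine occurrences:  g(g(join(neg(c), neg(c), neg(c), neg(c))))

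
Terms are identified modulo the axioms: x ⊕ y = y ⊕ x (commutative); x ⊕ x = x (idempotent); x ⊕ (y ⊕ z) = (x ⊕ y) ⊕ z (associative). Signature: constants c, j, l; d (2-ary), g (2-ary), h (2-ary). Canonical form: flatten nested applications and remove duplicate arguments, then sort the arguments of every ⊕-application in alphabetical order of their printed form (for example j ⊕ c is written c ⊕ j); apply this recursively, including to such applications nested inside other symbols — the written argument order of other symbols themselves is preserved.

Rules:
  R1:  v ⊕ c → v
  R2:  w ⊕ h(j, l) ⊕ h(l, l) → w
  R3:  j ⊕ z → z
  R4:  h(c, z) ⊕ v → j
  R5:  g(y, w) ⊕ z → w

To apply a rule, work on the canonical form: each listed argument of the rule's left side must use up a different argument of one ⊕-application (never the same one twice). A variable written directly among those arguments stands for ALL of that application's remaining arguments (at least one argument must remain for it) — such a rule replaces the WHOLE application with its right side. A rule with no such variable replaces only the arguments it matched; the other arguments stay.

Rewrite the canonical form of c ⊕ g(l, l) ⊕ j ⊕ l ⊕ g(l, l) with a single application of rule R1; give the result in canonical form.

Canonical form:  c ⊕ g(l, l) ⊕ j ⊕ l
R1 matches:  uses c;  v := g(l, l) ⊕ j ⊕ l
Every leftover argument binds to the variable; the entire application is replaced.
Result:  g(l, l) ⊕ j ⊕ l

Answer: g(l, l) ⊕ j ⊕ l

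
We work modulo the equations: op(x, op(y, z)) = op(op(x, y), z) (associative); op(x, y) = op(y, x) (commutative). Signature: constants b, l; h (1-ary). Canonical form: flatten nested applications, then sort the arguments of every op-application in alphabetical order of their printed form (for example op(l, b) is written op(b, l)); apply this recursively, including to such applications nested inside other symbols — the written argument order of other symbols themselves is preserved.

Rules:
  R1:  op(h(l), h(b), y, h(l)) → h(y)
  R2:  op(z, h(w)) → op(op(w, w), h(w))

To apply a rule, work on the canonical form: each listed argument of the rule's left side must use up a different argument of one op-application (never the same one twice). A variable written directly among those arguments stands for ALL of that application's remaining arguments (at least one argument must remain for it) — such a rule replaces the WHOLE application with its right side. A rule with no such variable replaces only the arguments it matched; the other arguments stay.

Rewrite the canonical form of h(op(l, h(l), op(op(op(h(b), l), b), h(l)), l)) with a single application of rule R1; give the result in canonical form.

Canonical form:  h(op(b, h(b), h(l), h(l), l, l, l))
Apply R1:  consuming h(b), h(l), h(l);  y := op(b, l, l, l)
Every leftover argument binds to the variable; the entire application is replaced.
New term:  h(h(op(b, l, l, l)))

Answer: h(h(op(b, l, l, l)))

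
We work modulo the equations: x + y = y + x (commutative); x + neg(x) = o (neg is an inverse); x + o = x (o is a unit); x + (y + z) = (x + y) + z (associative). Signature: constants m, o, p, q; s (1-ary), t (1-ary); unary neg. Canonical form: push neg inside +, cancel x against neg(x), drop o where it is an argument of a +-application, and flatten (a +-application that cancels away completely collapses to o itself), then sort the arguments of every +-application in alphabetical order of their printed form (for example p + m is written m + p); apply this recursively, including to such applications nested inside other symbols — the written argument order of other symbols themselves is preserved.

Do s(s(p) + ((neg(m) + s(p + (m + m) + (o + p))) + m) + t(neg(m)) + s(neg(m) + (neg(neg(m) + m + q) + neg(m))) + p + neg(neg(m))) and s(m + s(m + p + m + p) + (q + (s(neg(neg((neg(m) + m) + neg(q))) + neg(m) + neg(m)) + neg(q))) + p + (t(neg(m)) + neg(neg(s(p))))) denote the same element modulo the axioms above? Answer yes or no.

Answer: yes — both canonical forms are s(m + p + s(m + m + p + p) + s(neg(m) + neg(m) + neg(q)) + s(p) + t(neg(m)))

Derivation:
Left:  s(s(p) + ((neg(m) + s(p + (m + m) + (o + p))) + m) + t(neg(m)) + s(neg(m) + (neg(neg(m) + m + q) + neg(m))) + p + neg(neg(m)))
  Work inside:  s(p) + ((neg(m) + s(p + (m + m) + (o + p))) + m) + t(neg(m)) + s(neg(m) + (neg(neg(m) + m + q) + neg(m))) + p + neg(neg(m))
  Push neg inside:  distribute neg over + and collapse double neg
  Collect terms:  s(p) + m + s(m + m + p + p) + t(neg(m)) + s(neg(m) + neg(m) + neg(q)) + p
  Sort arguments:  m + p + s(m + m + p + p) + s(neg(m) + neg(m) + neg(q)) + s(p) + t(neg(m))
  Reassemble:  s(m + p + s(m + m + p + p) + s(neg(m) + neg(m) + neg(q)) + s(p) + t(neg(m)))
Right:  s(m + s(m + p + m + p) + (q + (s(neg(neg((neg(m) + m) + neg(q))) + neg(m) + neg(m)) + neg(q))) + p + (t(neg(m)) + neg(neg(s(p)))))
  Focus inside:  m + s(m + p + m + p) + (q + (s(neg(neg((neg(m) + m) + neg(q))) + neg(m) + neg(m)) + neg(q))) + p + (t(neg(m)) + neg(neg(s(p))))
  Push neg inside:  distribute neg over + and collapse double neg
  Cancel:  q cancels
  Collect:  m + s(m + m + p + p) + s(neg(m) + neg(m) + neg(q)) + p + t(neg(m)) + s(p)
  Sort:  m + p + s(m + m + p + p) + s(neg(m) + neg(m) + neg(q)) + s(p) + t(neg(m))
  Put back:  s(m + p + s(m + m + p + p) + s(neg(m) + neg(m) + neg(q)) + s(p) + t(neg(m)))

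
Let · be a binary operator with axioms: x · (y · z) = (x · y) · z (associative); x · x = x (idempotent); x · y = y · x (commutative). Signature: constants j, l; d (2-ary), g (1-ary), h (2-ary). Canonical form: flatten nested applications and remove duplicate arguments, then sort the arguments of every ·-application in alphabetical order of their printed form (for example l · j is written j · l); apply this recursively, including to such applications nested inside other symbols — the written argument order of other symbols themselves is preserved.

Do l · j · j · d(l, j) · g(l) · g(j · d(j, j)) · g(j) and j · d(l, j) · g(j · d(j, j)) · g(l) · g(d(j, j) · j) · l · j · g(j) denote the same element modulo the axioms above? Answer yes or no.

Left:  l · j · j · d(l, j) · g(l) · g(j · d(j, j)) · g(j)
  Inside:  g(j · d(j, j))  →  g(d(j, j) · j)
  Idempotence:  drop duplicate j
  Order the arguments:  d(l, j) · g(d(j, j) · j) · g(j) · g(l) · j · l
Right:  j · d(l, j) · g(j · d(j, j)) · g(l) · g(d(j, j) · j) · l · j · g(j)
  Simplify inside:  g(j · d(j, j))  →  g(d(j, j) · j)
  Drop duplicates:  drop duplicate g(d(j, j) · j), j
  Order the arguments:  d(l, j) · g(d(j, j) · j) · g(j) · g(l) · j · l

Answer: yes — both canonical forms are d(l, j) · g(d(j, j) · j) · g(j) · g(l) · j · l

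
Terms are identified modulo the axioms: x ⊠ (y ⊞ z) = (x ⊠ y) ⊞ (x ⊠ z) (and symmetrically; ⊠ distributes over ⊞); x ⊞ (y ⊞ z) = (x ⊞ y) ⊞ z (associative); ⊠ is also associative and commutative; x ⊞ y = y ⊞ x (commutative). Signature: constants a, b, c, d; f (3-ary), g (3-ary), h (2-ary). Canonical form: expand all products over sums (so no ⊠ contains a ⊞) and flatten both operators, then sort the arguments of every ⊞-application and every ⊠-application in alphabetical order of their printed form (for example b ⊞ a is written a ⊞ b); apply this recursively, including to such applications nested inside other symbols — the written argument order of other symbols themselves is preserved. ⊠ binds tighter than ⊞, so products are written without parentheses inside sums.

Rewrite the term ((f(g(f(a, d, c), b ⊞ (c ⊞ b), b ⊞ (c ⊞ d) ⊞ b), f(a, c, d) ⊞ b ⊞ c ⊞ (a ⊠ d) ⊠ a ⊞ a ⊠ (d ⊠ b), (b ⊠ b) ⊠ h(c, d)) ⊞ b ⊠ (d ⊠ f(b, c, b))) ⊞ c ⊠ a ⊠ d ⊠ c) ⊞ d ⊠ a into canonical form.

Answer: a ⊠ c ⊠ c ⊠ d ⊞ a ⊠ d ⊞ b ⊠ d ⊠ f(b, c, b) ⊞ f(g(f(a, d, c), b ⊞ b ⊞ c, b ⊞ b ⊞ c ⊞ d), a ⊠ a ⊠ d ⊞ a ⊠ b ⊠ d ⊞ b ⊞ c ⊞ f(a, c, d), b ⊠ b ⊠ h(c, d))

Derivation:
Flatten:  f(g(f(a, d, c), b ⊞ b ⊞ c, b ⊞ b ⊞ c ⊞ d), a ⊠ a ⊠ d ⊞ a ⊠ b ⊠ d ⊞ b ⊞ c ⊞ f(a, c, d), b ⊠ b ⊠ h(c, d)) ⊞ b ⊠ d ⊠ f(b, c, b) ⊞ a ⊠ c ⊠ c ⊠ d ⊞ a ⊠ d
Sort:  a ⊠ c ⊠ c ⊠ d ⊞ a ⊠ d ⊞ b ⊠ d ⊠ f(b, c, b) ⊞ f(g(f(a, d, c), b ⊞ b ⊞ c, b ⊞ b ⊞ c ⊞ d), a ⊠ a ⊠ d ⊞ a ⊠ b ⊠ d ⊞ b ⊞ c ⊞ f(a, c, d), b ⊠ b ⊠ h(c, d))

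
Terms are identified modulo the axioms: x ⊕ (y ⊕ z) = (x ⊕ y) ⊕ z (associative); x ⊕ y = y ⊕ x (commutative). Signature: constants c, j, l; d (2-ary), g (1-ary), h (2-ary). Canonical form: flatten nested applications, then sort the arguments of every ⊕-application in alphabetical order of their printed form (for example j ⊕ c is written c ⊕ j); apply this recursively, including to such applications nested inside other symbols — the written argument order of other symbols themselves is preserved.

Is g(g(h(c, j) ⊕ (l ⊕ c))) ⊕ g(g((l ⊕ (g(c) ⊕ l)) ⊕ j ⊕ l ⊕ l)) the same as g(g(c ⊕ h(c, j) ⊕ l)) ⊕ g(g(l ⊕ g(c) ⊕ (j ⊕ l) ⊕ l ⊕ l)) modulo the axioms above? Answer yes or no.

Answer: yes — both canonical forms are g(g(c ⊕ h(c, j) ⊕ l)) ⊕ g(g(g(c) ⊕ j ⊕ l ⊕ l ⊕ l ⊕ l))

Derivation:
Left:  g(g(h(c, j) ⊕ (l ⊕ c))) ⊕ g(g((l ⊕ (g(c) ⊕ l)) ⊕ j ⊕ l ⊕ l))
  Canonicalize subterm:  g(g(h(c, j) ⊕ (l ⊕ c)))  →  g(g(c ⊕ h(c, j) ⊕ l))
  Simplify inside:  g(g((l ⊕ (g(c) ⊕ l)) ⊕ j ⊕ l ⊕ l))  →  g(g(g(c) ⊕ j ⊕ l ⊕ l ⊕ l ⊕ l))
  Order the arguments:  g(g(c ⊕ h(c, j) ⊕ l)) ⊕ g(g(g(c) ⊕ j ⊕ l ⊕ l ⊕ l ⊕ l))
Right:  g(g(c ⊕ h(c, j) ⊕ l)) ⊕ g(g(l ⊕ g(c) ⊕ (j ⊕ l) ⊕ l ⊕ l))
  Inside:  g(g(l ⊕ g(c) ⊕ (j ⊕ l) ⊕ l ⊕ l))  →  g(g(g(c) ⊕ j ⊕ l ⊕ l ⊕ l ⊕ l))
  Sort:  g(g(c ⊕ h(c, j) ⊕ l)) ⊕ g(g(g(c) ⊕ j ⊕ l ⊕ l ⊕ l ⊕ l))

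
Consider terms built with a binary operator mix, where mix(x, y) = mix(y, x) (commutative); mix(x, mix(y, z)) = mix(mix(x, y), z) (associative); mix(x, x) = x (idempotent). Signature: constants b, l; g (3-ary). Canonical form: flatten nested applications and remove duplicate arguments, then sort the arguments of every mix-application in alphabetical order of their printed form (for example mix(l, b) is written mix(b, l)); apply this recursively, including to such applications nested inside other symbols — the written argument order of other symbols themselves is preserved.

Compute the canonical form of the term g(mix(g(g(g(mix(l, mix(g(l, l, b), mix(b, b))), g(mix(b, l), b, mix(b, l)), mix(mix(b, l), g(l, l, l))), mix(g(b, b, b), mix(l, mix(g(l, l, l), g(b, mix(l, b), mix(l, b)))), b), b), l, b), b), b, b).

Answer: g(mix(b, g(g(g(mix(b, g(l, l, b), l), g(mix(b, l), b, mix(b, l)), mix(b, g(l, l, l), l)), mix(b, g(b, b, b), g(b, mix(b, l), mix(b, l)), g(l, l, l), l), b), l, b)), b, b)

Derivation:
Descend into:  mix(g(g(g(mix(l, mix(g(l, l, b), mix(b, b))), g(mix(b, l), b, mix(b, l)), mix(mix(b, l), g(l, l, l))), mix(g(b, b, b), mix(l, mix(g(l, l, l), g(b, mix(l, b), mix(l, b)))), b), b), l, b), b)
Simplify inside:  g(g(g(mix(l, mix(g(l, l, b), mix(b, b))), g(mix(b, l), b, mix(b, l)), mix(mix(b, l), g(l, l, l))), mix(g(b, b, b), mix(l, mix(g(l, l, l), g(b, mix(l, b), mix(l, b)))), b), b), l, b)  →  g(g(g(mix(b, g(l, l, b), l), g(mix(b, l), b, mix(b, l)), mix(b, g(l, l, l), l)), mix(b, g(b, b, b), g(b, mix(b, l), mix(b, l)), g(l, l, l), l), b), l, b)
Order the arguments:  mix(b, g(g(g(mix(b, g(l, l, b), l), g(mix(b, l), b, mix(b, l)), mix(b, g(l, l, l), l)), mix(b, g(b, b, b), g(b, mix(b, l), mix(b, l)), g(l, l, l), l), b), l, b))
Rebuild:  g(mix(b, g(g(g(mix(b, g(l, l, b), l), g(mix(b, l), b, mix(b, l)), mix(b, g(l, l, l), l)), mix(b, g(b, b, b), g(b, mix(b, l), mix(b, l)), g(l, l, l), l), b), l, b)), b, b)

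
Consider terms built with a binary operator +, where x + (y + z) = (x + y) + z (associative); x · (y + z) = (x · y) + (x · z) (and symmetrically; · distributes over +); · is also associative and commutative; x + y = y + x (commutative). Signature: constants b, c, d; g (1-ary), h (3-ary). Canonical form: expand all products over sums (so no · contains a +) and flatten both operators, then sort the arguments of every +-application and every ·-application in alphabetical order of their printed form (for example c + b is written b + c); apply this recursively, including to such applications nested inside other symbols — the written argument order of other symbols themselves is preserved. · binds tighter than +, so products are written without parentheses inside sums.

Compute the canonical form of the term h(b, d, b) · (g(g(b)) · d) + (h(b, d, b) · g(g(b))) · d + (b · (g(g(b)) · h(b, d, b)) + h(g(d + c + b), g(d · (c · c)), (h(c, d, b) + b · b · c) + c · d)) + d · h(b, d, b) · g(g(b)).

Un-nest:  d · g(g(b)) · h(b, d, b) + d · g(g(b)) · h(b, d, b) + b · g(g(b)) · h(b, d, b) + h(g(b + c + d), g(c · c · d), b · b · c + c · d + h(c, d, b)) + d · g(g(b)) · h(b, d, b)
Sort:  b · g(g(b)) · h(b, d, b) + d · g(g(b)) · h(b, d, b) + d · g(g(b)) · h(b, d, b) + d · g(g(b)) · h(b, d, b) + h(g(b + c + d), g(c · c · d), b · b · c + c · d + h(c, d, b))

Answer: b · g(g(b)) · h(b, d, b) + d · g(g(b)) · h(b, d, b) + d · g(g(b)) · h(b, d, b) + d · g(g(b)) · h(b, d, b) + h(g(b + c + d), g(c · c · d), b · b · c + c · d + h(c, d, b))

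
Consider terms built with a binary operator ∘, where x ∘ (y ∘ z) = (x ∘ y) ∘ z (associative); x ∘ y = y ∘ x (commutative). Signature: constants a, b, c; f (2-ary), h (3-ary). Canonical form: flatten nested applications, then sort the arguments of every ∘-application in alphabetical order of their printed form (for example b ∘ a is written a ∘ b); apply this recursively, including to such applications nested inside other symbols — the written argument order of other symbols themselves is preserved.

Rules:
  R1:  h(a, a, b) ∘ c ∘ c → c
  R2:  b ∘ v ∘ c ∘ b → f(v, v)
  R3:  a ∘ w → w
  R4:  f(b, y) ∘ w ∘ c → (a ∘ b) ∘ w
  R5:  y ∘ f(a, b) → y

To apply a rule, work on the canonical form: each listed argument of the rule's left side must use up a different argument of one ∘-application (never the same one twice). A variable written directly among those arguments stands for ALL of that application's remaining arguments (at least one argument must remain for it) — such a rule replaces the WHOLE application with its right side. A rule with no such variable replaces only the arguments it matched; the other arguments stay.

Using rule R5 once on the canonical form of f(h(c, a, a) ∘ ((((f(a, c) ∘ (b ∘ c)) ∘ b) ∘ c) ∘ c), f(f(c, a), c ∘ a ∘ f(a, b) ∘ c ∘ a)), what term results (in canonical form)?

Answer: f(b ∘ b ∘ c ∘ c ∘ c ∘ f(a, c) ∘ h(c, a, a), f(f(c, a), a ∘ a ∘ c ∘ c))

Derivation:
Canonical form:  f(b ∘ b ∘ c ∘ c ∘ c ∘ f(a, c) ∘ h(c, a, a), f(f(c, a), a ∘ a ∘ c ∘ c ∘ f(a, b)))
Match R5:  consume f(a, b);  y := a ∘ a ∘ c ∘ c
The variable takes the whole remainder — replace the entire application.
Giving:  f(b ∘ b ∘ c ∘ c ∘ c ∘ f(a, c) ∘ h(c, a, a), f(f(c, a), a ∘ a ∘ c ∘ c))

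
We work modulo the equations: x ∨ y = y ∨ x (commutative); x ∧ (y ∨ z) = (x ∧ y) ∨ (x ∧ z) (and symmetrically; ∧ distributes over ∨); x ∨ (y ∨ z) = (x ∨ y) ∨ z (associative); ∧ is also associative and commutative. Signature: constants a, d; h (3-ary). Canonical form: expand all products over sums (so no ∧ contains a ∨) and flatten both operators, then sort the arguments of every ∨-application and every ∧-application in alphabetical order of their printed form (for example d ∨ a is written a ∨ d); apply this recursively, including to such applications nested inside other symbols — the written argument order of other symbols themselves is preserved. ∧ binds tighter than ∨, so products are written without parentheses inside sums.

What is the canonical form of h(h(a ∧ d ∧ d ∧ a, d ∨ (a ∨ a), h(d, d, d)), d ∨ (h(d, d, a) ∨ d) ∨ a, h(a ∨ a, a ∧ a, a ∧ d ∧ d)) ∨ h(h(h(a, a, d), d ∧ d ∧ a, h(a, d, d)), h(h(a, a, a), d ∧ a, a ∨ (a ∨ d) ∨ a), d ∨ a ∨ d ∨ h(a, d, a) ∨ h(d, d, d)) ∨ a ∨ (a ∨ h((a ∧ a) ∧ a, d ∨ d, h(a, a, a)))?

Answer: a ∨ a ∨ h(a ∧ a ∧ a, d ∨ d, h(a, a, a)) ∨ h(h(a ∧ a ∧ d ∧ d, a ∨ a ∨ d, h(d, d, d)), a ∨ d ∨ d ∨ h(d, d, a), h(a ∨ a, a ∧ a, a ∧ d ∧ d)) ∨ h(h(h(a, a, d), a ∧ d ∧ d, h(a, d, d)), h(h(a, a, a), a ∧ d, a ∨ a ∨ a ∨ d), a ∨ d ∨ d ∨ h(a, d, a) ∨ h(d, d, d))

Derivation:
Flatten:  h(h(a ∧ a ∧ d ∧ d, a ∨ a ∨ d, h(d, d, d)), a ∨ d ∨ d ∨ h(d, d, a), h(a ∨ a, a ∧ a, a ∧ d ∧ d)) ∨ h(h(h(a, a, d), a ∧ d ∧ d, h(a, d, d)), h(h(a, a, a), a ∧ d, a ∨ a ∨ a ∨ d), a ∨ d ∨ d ∨ h(a, d, a) ∨ h(d, d, d)) ∨ a ∨ a ∨ h(a ∧ a ∧ a, d ∨ d, h(a, a, a))
Order the arguments:  a ∨ a ∨ h(a ∧ a ∧ a, d ∨ d, h(a, a, a)) ∨ h(h(a ∧ a ∧ d ∧ d, a ∨ a ∨ d, h(d, d, d)), a ∨ d ∨ d ∨ h(d, d, a), h(a ∨ a, a ∧ a, a ∧ d ∧ d)) ∨ h(h(h(a, a, d), a ∧ d ∧ d, h(a, d, d)), h(h(a, a, a), a ∧ d, a ∨ a ∨ a ∨ d), a ∨ d ∨ d ∨ h(a, d, a) ∨ h(d, d, d))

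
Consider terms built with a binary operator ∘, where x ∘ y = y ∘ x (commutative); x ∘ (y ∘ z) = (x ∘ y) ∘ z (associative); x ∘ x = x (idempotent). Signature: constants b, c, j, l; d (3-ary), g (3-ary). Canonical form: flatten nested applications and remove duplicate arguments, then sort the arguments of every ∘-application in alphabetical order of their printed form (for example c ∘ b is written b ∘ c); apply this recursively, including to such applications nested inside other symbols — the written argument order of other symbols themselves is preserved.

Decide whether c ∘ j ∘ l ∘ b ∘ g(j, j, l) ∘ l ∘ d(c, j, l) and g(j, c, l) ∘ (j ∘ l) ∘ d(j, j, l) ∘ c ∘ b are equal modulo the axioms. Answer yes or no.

Left:  c ∘ j ∘ l ∘ b ∘ g(j, j, l) ∘ l ∘ d(c, j, l)
  Idempotence:  drop duplicate l
  Sort:  b ∘ c ∘ d(c, j, l) ∘ g(j, j, l) ∘ j ∘ l
Right:  g(j, c, l) ∘ (j ∘ l) ∘ d(j, j, l) ∘ c ∘ b
  Merge nested applications:  g(j, c, l) ∘ j ∘ l ∘ d(j, j, l) ∘ c ∘ b
  Sort arguments:  b ∘ c ∘ d(j, j, l) ∘ g(j, c, l) ∘ j ∘ l

Answer: no — b ∘ c ∘ d(c, j, l) ∘ g(j, j, l) ∘ j ∘ l vs b ∘ c ∘ d(j, j, l) ∘ g(j, c, l) ∘ j ∘ l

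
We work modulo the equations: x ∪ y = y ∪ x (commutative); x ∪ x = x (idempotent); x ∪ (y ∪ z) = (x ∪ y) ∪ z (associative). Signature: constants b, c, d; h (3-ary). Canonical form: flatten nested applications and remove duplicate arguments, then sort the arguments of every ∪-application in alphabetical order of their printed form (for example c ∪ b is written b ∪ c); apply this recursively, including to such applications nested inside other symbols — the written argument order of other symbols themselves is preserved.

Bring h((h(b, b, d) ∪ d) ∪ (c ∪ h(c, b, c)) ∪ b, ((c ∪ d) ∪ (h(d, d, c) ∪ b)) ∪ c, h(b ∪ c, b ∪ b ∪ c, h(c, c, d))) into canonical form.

Answer: h(b ∪ c ∪ d ∪ h(b, b, d) ∪ h(c, b, c), b ∪ c ∪ d ∪ h(d, d, c), h(b ∪ c, b ∪ c, h(c, c, d)))

Derivation:
Descend into:  (h(b, b, d) ∪ d) ∪ (c ∪ h(c, b, c)) ∪ b
Flatten:  h(b, b, d) ∪ d ∪ c ∪ h(c, b, c) ∪ b
Sort arguments:  b ∪ c ∪ d ∪ h(b, b, d) ∪ h(c, b, c)
Reassemble:  h(b ∪ c ∪ d ∪ h(b, b, d) ∪ h(c, b, c), b ∪ c ∪ d ∪ h(d, d, c), h(b ∪ c, b ∪ c, h(c, c, d)))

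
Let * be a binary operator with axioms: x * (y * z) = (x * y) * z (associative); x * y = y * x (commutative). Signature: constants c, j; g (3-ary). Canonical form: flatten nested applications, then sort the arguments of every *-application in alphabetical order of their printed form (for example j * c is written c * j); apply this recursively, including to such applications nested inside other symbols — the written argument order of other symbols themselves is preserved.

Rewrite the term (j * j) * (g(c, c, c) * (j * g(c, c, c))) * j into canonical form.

Un-nest:  j * j * g(c, c, c) * j * g(c, c, c) * j
Sort arguments:  g(c, c, c) * g(c, c, c) * j * j * j * j

Answer: g(c, c, c) * g(c, c, c) * j * j * j * j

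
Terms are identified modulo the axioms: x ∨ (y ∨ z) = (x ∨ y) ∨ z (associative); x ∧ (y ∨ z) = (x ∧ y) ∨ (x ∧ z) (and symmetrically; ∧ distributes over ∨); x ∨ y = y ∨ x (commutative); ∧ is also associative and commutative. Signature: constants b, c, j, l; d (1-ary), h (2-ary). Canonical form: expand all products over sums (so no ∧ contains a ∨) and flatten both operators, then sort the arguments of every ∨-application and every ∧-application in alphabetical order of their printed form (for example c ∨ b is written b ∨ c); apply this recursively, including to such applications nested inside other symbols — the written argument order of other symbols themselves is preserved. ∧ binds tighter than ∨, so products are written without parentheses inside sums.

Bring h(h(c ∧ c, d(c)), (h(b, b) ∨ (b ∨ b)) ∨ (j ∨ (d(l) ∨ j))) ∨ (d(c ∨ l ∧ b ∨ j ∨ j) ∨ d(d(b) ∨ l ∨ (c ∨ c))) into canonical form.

Answer: d(b ∧ l ∨ c ∨ j ∨ j) ∨ d(c ∨ c ∨ d(b) ∨ l) ∨ h(h(c ∧ c, d(c)), b ∨ b ∨ d(l) ∨ h(b, b) ∨ j ∨ j)

Derivation:
Merge nested applications:  h(h(c ∧ c, d(c)), b ∨ b ∨ d(l) ∨ h(b, b) ∨ j ∨ j) ∨ d(b ∧ l ∨ c ∨ j ∨ j) ∨ d(c ∨ c ∨ d(b) ∨ l)
Sort:  d(b ∧ l ∨ c ∨ j ∨ j) ∨ d(c ∨ c ∨ d(b) ∨ l) ∨ h(h(c ∧ c, d(c)), b ∨ b ∨ d(l) ∨ h(b, b) ∨ j ∨ j)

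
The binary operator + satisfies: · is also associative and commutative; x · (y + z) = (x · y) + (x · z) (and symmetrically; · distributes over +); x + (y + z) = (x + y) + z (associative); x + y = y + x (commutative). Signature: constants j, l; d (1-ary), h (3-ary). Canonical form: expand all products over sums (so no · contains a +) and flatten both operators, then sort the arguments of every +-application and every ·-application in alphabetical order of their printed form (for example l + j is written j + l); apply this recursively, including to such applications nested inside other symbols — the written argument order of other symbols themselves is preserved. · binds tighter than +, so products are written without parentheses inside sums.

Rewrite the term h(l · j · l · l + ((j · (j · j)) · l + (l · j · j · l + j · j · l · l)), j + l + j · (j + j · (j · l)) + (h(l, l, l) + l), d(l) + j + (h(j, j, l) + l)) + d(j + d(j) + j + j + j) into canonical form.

Distribute:  h(j · j · j · l + j · j · l · l + j · j · l · l + j · l · l · l, h(l, l, l) + j + j · j + j · j · j · l + l + l, d(l) + h(j, j, l) + j + l) + d(d(j) + j + j + j + j)
Sort:  d(d(j) + j + j + j + j) + h(j · j · j · l + j · j · l · l + j · j · l · l + j · l · l · l, h(l, l, l) + j + j · j + j · j · j · l + l + l, d(l) + h(j, j, l) + j + l)

Answer: d(d(j) + j + j + j + j) + h(j · j · j · l + j · j · l · l + j · j · l · l + j · l · l · l, h(l, l, l) + j + j · j + j · j · j · l + l + l, d(l) + h(j, j, l) + j + l)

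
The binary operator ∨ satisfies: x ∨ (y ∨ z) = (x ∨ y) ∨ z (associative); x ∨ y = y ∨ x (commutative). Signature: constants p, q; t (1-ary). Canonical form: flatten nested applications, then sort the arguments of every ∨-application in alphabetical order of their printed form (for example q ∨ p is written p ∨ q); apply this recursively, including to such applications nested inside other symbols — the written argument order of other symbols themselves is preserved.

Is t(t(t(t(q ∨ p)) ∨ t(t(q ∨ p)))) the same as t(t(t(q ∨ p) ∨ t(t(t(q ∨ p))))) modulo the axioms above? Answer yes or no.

Left:  t(t(t(t(q ∨ p)) ∨ t(t(q ∨ p))))
  Work inside:  t(t(q ∨ p)) ∨ t(t(q ∨ p))
  Simplify inside:  t(t(q ∨ p))  →  t(t(p ∨ q))
  Simplify inside:  t(t(q ∨ p))  →  t(t(p ∨ q))
  Order the arguments:  t(t(p ∨ q)) ∨ t(t(p ∨ q))
  Reassemble:  t(t(t(t(p ∨ q)) ∨ t(t(p ∨ q))))
Right:  t(t(t(q ∨ p) ∨ t(t(t(q ∨ p)))))
  Focus inside:  t(q ∨ p) ∨ t(t(t(q ∨ p)))
  Canonicalize subterm:  t(q ∨ p)  →  t(p ∨ q)
  Canonicalize subterm:  t(t(t(q ∨ p)))  →  t(t(t(p ∨ q)))
  Sort:  t(p ∨ q) ∨ t(t(t(p ∨ q)))
  Put back:  t(t(t(p ∨ q) ∨ t(t(t(p ∨ q)))))

Answer: no — t(t(t(t(p ∨ q)) ∨ t(t(p ∨ q)))) vs t(t(t(p ∨ q) ∨ t(t(t(p ∨ q)))))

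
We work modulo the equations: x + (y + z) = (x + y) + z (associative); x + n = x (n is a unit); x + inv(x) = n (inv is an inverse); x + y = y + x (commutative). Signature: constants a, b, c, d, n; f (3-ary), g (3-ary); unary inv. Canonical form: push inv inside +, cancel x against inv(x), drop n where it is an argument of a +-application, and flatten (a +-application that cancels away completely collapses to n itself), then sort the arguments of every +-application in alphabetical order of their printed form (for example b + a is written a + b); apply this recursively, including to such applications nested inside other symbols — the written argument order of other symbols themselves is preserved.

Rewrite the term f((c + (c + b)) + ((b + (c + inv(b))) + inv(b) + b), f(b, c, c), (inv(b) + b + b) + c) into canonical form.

Focus inside:  (c + (c + b)) + ((b + (c + inv(b))) + inv(b) + b)
Combine occurrences:  c + c + c + b
Sort arguments:  b + c + c + c
Rebuild:  f(b + c + c + c, f(b, c, c), b + c)

Answer: f(b + c + c + c, f(b, c, c), b + c)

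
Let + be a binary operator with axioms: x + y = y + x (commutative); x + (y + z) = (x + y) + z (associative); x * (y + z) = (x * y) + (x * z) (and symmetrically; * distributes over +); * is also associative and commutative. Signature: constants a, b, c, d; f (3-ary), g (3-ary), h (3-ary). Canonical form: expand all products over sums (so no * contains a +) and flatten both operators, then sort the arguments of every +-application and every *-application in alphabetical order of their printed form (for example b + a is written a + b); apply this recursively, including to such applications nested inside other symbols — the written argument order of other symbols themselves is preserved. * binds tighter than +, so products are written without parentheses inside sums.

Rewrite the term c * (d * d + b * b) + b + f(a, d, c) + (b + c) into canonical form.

Distribute:  c * d * d + b * b * c + b + f(a, d, c) + b + c
Sort arguments:  b + b + b * b * c + c + c * d * d + f(a, d, c)

Answer: b + b + b * b * c + c + c * d * d + f(a, d, c)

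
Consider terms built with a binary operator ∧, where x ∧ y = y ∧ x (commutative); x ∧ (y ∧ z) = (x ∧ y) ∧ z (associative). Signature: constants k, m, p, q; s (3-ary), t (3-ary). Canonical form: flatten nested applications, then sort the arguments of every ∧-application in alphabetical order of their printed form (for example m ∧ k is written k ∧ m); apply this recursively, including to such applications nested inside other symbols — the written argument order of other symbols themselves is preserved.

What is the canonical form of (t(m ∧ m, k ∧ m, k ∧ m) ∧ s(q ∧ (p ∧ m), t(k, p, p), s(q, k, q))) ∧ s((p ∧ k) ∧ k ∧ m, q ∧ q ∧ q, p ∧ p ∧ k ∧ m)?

Answer: s(k ∧ k ∧ m ∧ p, q ∧ q ∧ q, k ∧ m ∧ p ∧ p) ∧ s(m ∧ p ∧ q, t(k, p, p), s(q, k, q)) ∧ t(m ∧ m, k ∧ m, k ∧ m)

Derivation:
Un-nest:  t(m ∧ m, k ∧ m, k ∧ m) ∧ s(q ∧ (p ∧ m), t(k, p, p), s(q, k, q)) ∧ s((p ∧ k) ∧ k ∧ m, q ∧ q ∧ q, p ∧ p ∧ k ∧ m)
Simplify inside:  s(q ∧ (p ∧ m), t(k, p, p), s(q, k, q))  →  s(m ∧ p ∧ q, t(k, p, p), s(q, k, q))
Simplify inside:  s((p ∧ k) ∧ k ∧ m, q ∧ q ∧ q, p ∧ p ∧ k ∧ m)  →  s(k ∧ k ∧ m ∧ p, q ∧ q ∧ q, k ∧ m ∧ p ∧ p)
Order the arguments:  s(k ∧ k ∧ m ∧ p, q ∧ q ∧ q, k ∧ m ∧ p ∧ p) ∧ s(m ∧ p ∧ q, t(k, p, p), s(q, k, q)) ∧ t(m ∧ m, k ∧ m, k ∧ m)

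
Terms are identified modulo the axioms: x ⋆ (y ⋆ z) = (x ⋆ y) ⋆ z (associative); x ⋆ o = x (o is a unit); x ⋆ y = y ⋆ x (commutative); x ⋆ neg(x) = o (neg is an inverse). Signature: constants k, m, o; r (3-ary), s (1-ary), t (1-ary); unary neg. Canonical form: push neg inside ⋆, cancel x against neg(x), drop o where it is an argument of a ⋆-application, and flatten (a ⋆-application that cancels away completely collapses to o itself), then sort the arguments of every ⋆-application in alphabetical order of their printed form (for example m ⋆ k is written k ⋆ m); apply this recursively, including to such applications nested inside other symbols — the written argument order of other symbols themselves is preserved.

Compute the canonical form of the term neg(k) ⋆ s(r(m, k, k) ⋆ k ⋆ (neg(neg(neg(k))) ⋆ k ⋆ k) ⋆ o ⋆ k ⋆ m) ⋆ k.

Push neg inside:  distribute neg over ⋆ and collapse double neg
Cancel inverse pairs:  k cancels
Combine occurrences:  s(k ⋆ k ⋆ k ⋆ m ⋆ r(m, k, k))

Answer: s(k ⋆ k ⋆ k ⋆ m ⋆ r(m, k, k))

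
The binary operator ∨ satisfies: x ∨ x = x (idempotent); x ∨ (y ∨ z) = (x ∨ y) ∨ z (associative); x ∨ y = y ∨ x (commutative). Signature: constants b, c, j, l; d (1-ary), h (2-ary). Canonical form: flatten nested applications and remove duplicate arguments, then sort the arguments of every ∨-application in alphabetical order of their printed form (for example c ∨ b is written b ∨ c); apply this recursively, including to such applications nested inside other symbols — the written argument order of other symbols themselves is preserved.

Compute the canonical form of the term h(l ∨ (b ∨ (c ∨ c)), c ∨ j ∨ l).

Answer: h(b ∨ c ∨ l, c ∨ j ∨ l)

Derivation:
Focus inside:  l ∨ (b ∨ (c ∨ c))
Un-nest:  l ∨ b ∨ c ∨ c
Drop duplicates:  drop duplicate c
Sort:  b ∨ c ∨ l
Reassemble:  h(b ∨ c ∨ l, c ∨ j ∨ l)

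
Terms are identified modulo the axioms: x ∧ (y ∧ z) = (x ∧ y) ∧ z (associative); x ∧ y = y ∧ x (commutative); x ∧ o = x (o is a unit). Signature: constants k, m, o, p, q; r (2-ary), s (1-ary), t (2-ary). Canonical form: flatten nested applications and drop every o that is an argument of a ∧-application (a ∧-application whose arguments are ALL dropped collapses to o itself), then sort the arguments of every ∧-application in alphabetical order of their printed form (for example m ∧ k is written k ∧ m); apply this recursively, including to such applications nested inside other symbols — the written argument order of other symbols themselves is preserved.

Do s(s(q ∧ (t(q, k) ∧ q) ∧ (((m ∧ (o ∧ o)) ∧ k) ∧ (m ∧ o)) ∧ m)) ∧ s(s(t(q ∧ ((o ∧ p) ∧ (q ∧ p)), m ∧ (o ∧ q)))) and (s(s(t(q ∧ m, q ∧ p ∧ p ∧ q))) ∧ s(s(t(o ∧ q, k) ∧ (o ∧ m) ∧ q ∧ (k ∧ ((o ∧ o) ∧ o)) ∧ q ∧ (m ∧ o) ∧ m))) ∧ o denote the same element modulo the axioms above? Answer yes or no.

Answer: no — s(s(k ∧ m ∧ m ∧ m ∧ q ∧ q ∧ t(q, k))) ∧ s(s(t(p ∧ p ∧ q ∧ q, m ∧ q))) vs s(s(k ∧ m ∧ m ∧ m ∧ q ∧ q ∧ t(q, k))) ∧ s(s(t(m ∧ q, p ∧ p ∧ q ∧ q)))

Derivation:
Left:  s(s(q ∧ (t(q, k) ∧ q) ∧ (((m ∧ (o ∧ o)) ∧ k) ∧ (m ∧ o)) ∧ m)) ∧ s(s(t(q ∧ ((o ∧ p) ∧ (q ∧ p)), m ∧ (o ∧ q))))
  Inside:  s(s(q ∧ (t(q, k) ∧ q) ∧ (((m ∧ (o ∧ o)) ∧ k) ∧ (m ∧ o)) ∧ m))  →  s(s(k ∧ m ∧ m ∧ m ∧ q ∧ q ∧ t(q, k)))
  Simplify inside:  s(s(t(q ∧ ((o ∧ p) ∧ (q ∧ p)), m ∧ (o ∧ q))))  →  s(s(t(p ∧ p ∧ q ∧ q, m ∧ q)))
  Sort:  s(s(k ∧ m ∧ m ∧ m ∧ q ∧ q ∧ t(q, k))) ∧ s(s(t(p ∧ p ∧ q ∧ q, m ∧ q)))
Right:  (s(s(t(q ∧ m, q ∧ p ∧ p ∧ q))) ∧ s(s(t(o ∧ q, k) ∧ (o ∧ m) ∧ q ∧ (k ∧ ((o ∧ o) ∧ o)) ∧ q ∧ (m ∧ o) ∧ m))) ∧ o
  Merge nested applications:  s(s(t(q ∧ m, q ∧ p ∧ p ∧ q))) ∧ s(s(t(o ∧ q, k) ∧ (o ∧ m) ∧ q ∧ (k ∧ ((o ∧ o) ∧ o)) ∧ q ∧ (m ∧ o) ∧ m)) ∧ o
  Simplify inside:  s(s(t(q ∧ m, q ∧ p ∧ p ∧ q)))  →  s(s(t(m ∧ q, p ∧ p ∧ q ∧ q)))
  Simplify inside:  s(s(t(o ∧ q, k) ∧ (o ∧ m) ∧ q ∧ (k ∧ ((o ∧ o) ∧ o)) ∧ q ∧ (m ∧ o) ∧ m))  →  s(s(k ∧ m ∧ m ∧ m ∧ q ∧ q ∧ t(q, k)))
  Drop the unit:  drop o
  Sort:  s(s(k ∧ m ∧ m ∧ m ∧ q ∧ q ∧ t(q, k))) ∧ s(s(t(m ∧ q, p ∧ p ∧ q ∧ q)))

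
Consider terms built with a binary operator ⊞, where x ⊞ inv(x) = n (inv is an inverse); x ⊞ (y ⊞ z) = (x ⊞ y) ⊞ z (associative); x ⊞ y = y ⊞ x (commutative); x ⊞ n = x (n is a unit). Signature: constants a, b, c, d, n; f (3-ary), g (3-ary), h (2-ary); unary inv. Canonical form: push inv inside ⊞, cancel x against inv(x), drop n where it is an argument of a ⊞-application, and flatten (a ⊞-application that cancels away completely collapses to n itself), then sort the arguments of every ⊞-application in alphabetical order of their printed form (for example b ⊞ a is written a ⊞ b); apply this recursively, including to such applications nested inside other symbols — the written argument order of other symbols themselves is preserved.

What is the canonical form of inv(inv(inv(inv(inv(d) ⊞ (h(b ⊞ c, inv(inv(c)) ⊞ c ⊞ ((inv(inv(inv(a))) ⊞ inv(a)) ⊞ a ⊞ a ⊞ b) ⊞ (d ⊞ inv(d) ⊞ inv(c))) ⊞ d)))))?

Push inv inside:  distribute inv over ⊞ and collapse double inv
Cancel inverse pairs:  d cancels
Collect:  h(b ⊞ c, b ⊞ c)

Answer: h(b ⊞ c, b ⊞ c)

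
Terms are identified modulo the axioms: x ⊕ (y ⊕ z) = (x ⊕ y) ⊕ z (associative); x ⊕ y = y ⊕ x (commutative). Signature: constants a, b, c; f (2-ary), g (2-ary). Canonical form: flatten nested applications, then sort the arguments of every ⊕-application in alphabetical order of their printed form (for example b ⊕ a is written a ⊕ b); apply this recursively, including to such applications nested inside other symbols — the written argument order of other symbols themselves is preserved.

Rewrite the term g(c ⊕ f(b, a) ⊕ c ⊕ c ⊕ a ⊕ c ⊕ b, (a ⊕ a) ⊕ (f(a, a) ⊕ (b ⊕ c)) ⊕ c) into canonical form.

Work inside:  (a ⊕ a) ⊕ (f(a, a) ⊕ (b ⊕ c)) ⊕ c
Un-nest:  a ⊕ a ⊕ f(a, a) ⊕ b ⊕ c ⊕ c
Sort arguments:  a ⊕ a ⊕ b ⊕ c ⊕ c ⊕ f(a, a)
Rebuild:  g(a ⊕ b ⊕ c ⊕ c ⊕ c ⊕ c ⊕ f(b, a), a ⊕ a ⊕ b ⊕ c ⊕ c ⊕ f(a, a))

Answer: g(a ⊕ b ⊕ c ⊕ c ⊕ c ⊕ c ⊕ f(b, a), a ⊕ a ⊕ b ⊕ c ⊕ c ⊕ f(a, a))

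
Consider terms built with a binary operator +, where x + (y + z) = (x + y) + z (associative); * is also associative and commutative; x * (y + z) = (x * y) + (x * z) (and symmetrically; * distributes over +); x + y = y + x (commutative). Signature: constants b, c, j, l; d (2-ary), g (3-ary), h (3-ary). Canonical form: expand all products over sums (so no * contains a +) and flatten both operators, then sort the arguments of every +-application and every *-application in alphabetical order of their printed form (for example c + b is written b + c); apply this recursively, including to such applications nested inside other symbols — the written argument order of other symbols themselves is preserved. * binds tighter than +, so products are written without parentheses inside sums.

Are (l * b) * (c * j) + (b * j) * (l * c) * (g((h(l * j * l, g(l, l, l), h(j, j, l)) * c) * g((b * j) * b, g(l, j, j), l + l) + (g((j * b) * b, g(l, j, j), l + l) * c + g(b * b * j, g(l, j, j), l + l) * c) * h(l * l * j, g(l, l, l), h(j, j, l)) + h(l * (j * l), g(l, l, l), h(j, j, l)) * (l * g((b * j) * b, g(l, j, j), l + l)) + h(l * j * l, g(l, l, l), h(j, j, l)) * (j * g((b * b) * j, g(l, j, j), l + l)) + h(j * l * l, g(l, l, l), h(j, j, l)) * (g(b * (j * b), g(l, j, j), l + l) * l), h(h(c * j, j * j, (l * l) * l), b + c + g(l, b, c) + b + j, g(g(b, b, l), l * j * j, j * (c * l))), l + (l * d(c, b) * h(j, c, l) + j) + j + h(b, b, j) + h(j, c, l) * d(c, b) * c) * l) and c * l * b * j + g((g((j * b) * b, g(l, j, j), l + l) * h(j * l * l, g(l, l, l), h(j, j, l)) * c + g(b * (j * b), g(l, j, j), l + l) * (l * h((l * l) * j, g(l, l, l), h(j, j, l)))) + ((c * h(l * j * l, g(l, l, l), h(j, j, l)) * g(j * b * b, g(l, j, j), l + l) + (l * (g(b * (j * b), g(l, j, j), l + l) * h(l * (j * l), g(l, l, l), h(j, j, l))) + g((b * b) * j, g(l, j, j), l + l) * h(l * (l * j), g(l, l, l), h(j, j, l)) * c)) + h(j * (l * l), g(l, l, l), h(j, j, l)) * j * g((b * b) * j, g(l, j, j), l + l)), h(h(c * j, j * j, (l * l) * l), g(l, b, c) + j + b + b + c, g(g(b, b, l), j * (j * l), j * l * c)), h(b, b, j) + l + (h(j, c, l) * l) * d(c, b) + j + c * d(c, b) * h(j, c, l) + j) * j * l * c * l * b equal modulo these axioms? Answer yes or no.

Answer: yes — both canonical forms are b * c * g(c * g(b * b * j, g(l, j, j), l + l) * h(j * l * l, g(l, l, l), h(j, j, l)) + c * g(b * b * j, g(l, j, j), l + l) * h(j * l * l, g(l, l, l), h(j, j, l)) + c * g(b * b * j, g(l, j, j), l + l) * h(j * l * l, g(l, l, l), h(j, j, l)) + g(b * b * j, g(l, j, j), l + l) * h(j * l * l, g(l, l, l), h(j, j, l)) * j + g(b * b * j, g(l, j, j), l + l) * h(j * l * l, g(l, l, l), h(j, j, l)) * l + g(b * b * j, g(l, j, j), l + l) * h(j * l * l, g(l, l, l), h(j, j, l)) * l, h(h(c * j, j * j, l * l * l), b + b + c + g(l, b, c) + j, g(g(b, b, l), j * j * l, c * j * l)), c * d(c, b) * h(j, c, l) + d(c, b) * h(j, c, l) * l + h(b, b, j) + j + j + l) * j * l * l + b * c * j * l

Derivation:
Left:  (l * b) * (c * j) + (b * j) * (l * c) * (g((h(l * j * l, g(l, l, l), h(j, j, l)) * c) * g((b * j) * b, g(l, j, j), l + l) + (g((j * b) * b, g(l, j, j), l + l) * c + g(b * b * j, g(l, j, j), l + l) * c) * h(l * l * j, g(l, l, l), h(j, j, l)) + h(l * (j * l), g(l, l, l), h(j, j, l)) * (l * g((b * j) * b, g(l, j, j), l + l)) + h(l * j * l, g(l, l, l), h(j, j, l)) * (j * g((b * b) * j, g(l, j, j), l + l)) + h(j * l * l, g(l, l, l), h(j, j, l)) * (g(b * (j * b), g(l, j, j), l + l) * l), h(h(c * j, j * j, (l * l) * l), b + c + g(l, b, c) + b + j, g(g(b, b, l), l * j * j, j * (c * l))), l + (l * d(c, b) * h(j, c, l) + j) + j + h(b, b, j) + h(j, c, l) * d(c, b) * c) * l)
  Expand:  b * c * j * l + b * c * g(c * g(b * b * j, g(l, j, j), l + l) * h(j * l * l, g(l, l, l), h(j, j, l)) + c * g(b * b * j, g(l, j, j), l + l) * h(j * l * l, g(l, l, l), h(j, j, l)) + c * g(b * b * j, g(l, j, j), l + l) * h(j * l * l, g(l, l, l), h(j, j, l)) + g(b * b * j, g(l, j, j), l + l) * h(j * l * l, g(l, l, l), h(j, j, l)) * j + g(b * b * j, g(l, j, j), l + l) * h(j * l * l, g(l, l, l), h(j, j, l)) * l + g(b * b * j, g(l, j, j), l + l) * h(j * l * l, g(l, l, l), h(j, j, l)) * l, h(h(c * j, j * j, l * l * l), b + b + c + g(l, b, c) + j, g(g(b, b, l), j * j * l, c * j * l)), c * d(c, b) * h(j, c, l) + d(c, b) * h(j, c, l) * l + h(b, b, j) + j + j + l) * j * l * l
  Sort arguments:  b * c * g(c * g(b * b * j, g(l, j, j), l + l) * h(j * l * l, g(l, l, l), h(j, j, l)) + c * g(b * b * j, g(l, j, j), l + l) * h(j * l * l, g(l, l, l), h(j, j, l)) + c * g(b * b * j, g(l, j, j), l + l) * h(j * l * l, g(l, l, l), h(j, j, l)) + g(b * b * j, g(l, j, j), l + l) * h(j * l * l, g(l, l, l), h(j, j, l)) * j + g(b * b * j, g(l, j, j), l + l) * h(j * l * l, g(l, l, l), h(j, j, l)) * l + g(b * b * j, g(l, j, j), l + l) * h(j * l * l, g(l, l, l), h(j, j, l)) * l, h(h(c * j, j * j, l * l * l), b + b + c + g(l, b, c) + j, g(g(b, b, l), j * j * l, c * j * l)), c * d(c, b) * h(j, c, l) + d(c, b) * h(j, c, l) * l + h(b, b, j) + j + j + l) * j * l * l + b * c * j * l
Right:  c * l * b * j + g((g((j * b) * b, g(l, j, j), l + l) * h(j * l * l, g(l, l, l), h(j, j, l)) * c + g(b * (j * b), g(l, j, j), l + l) * (l * h((l * l) * j, g(l, l, l), h(j, j, l)))) + ((c * h(l * j * l, g(l, l, l), h(j, j, l)) * g(j * b * b, g(l, j, j), l + l) + (l * (g(b * (j * b), g(l, j, j), l + l) * h(l * (j * l), g(l, l, l), h(j, j, l))) + g((b * b) * j, g(l, j, j), l + l) * h(l * (l * j), g(l, l, l), h(j, j, l)) * c)) + h(j * (l * l), g(l, l, l), h(j, j, l)) * j * g((b * b) * j, g(l, j, j), l + l)), h(h(c * j, j * j, (l * l) * l), g(l, b, c) + j + b + b + c, g(g(b, b, l), j * (j * l), j * l * c)), h(b, b, j) + l + (h(j, c, l) * l) * d(c, b) + j + c * d(c, b) * h(j, c, l) + j) * j * l * c * l * b
  Merge nested applications:  b * c * j * l + b * c * g(c * g(b * b * j, g(l, j, j), l + l) * h(j * l * l, g(l, l, l), h(j, j, l)) + c * g(b * b * j, g(l, j, j), l + l) * h(j * l * l, g(l, l, l), h(j, j, l)) + c * g(b * b * j, g(l, j, j), l + l) * h(j * l * l, g(l, l, l), h(j, j, l)) + g(b * b * j, g(l, j, j), l + l) * h(j * l * l, g(l, l, l), h(j, j, l)) * j + g(b * b * j, g(l, j, j), l + l) * h(j * l * l, g(l, l, l), h(j, j, l)) * l + g(b * b * j, g(l, j, j), l + l) * h(j * l * l, g(l, l, l), h(j, j, l)) * l, h(h(c * j, j * j, l * l * l), b + b + c + g(l, b, c) + j, g(g(b, b, l), j * j * l, c * j * l)), c * d(c, b) * h(j, c, l) + d(c, b) * h(j, c, l) * l + h(b, b, j) + j + j + l) * j * l * l
  Sort arguments:  b * c * g(c * g(b * b * j, g(l, j, j), l + l) * h(j * l * l, g(l, l, l), h(j, j, l)) + c * g(b * b * j, g(l, j, j), l + l) * h(j * l * l, g(l, l, l), h(j, j, l)) + c * g(b * b * j, g(l, j, j), l + l) * h(j * l * l, g(l, l, l), h(j, j, l)) + g(b * b * j, g(l, j, j), l + l) * h(j * l * l, g(l, l, l), h(j, j, l)) * j + g(b * b * j, g(l, j, j), l + l) * h(j * l * l, g(l, l, l), h(j, j, l)) * l + g(b * b * j, g(l, j, j), l + l) * h(j * l * l, g(l, l, l), h(j, j, l)) * l, h(h(c * j, j * j, l * l * l), b + b + c + g(l, b, c) + j, g(g(b, b, l), j * j * l, c * j * l)), c * d(c, b) * h(j, c, l) + d(c, b) * h(j, c, l) * l + h(b, b, j) + j + j + l) * j * l * l + b * c * j * l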